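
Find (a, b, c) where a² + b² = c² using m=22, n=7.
(435, 308, 533)

Euclid's formula: a = m² - n², b = 2mn, c = m² + n²
m = 22, n = 7
a = 22² - 7² = 484 - 49 = 435
b = 2 × 22 × 7 = 308
c = 22² + 7² = 484 + 49 = 533
Verification: 435² + 308² = 189225 + 94864 = 284089 = 533² ✓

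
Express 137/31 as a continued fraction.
[4; 2, 2, 1, 1, 2]

Euclidean algorithm steps:
137 = 4 × 31 + 13
31 = 2 × 13 + 5
13 = 2 × 5 + 3
5 = 1 × 3 + 2
3 = 1 × 2 + 1
2 = 2 × 1 + 0
Continued fraction: [4; 2, 2, 1, 1, 2]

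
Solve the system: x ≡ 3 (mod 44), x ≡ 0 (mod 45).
135

Using Chinese Remainder Theorem:
M = 44 × 45 = 1980
M1 = 45, M2 = 44
y1 = 45^(-1) mod 44 = 1
y2 = 44^(-1) mod 45 = 44
x = (3×45×1 + 0×44×44) mod 1980 = 135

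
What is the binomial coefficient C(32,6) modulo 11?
1

Using Lucas' theorem:
Write n=32 and k=6 in base 11:
n in base 11: [2, 10]
k in base 11: [0, 6]
C(32,6) mod 11 = ∏ C(n_i, k_i) mod 11
Digit binomials (mod 11): C(2,0) = 1; C(10,6) = 210 ≡ 1
Product: 1 × 1 = 1 ≡ 1 (mod 11)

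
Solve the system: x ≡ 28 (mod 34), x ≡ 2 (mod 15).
62

Using Chinese Remainder Theorem:
M = 34 × 15 = 510
M1 = 15, M2 = 34
y1 = 15^(-1) mod 34 = 25
y2 = 34^(-1) mod 15 = 4
x = (28×15×25 + 2×34×4) mod 510 = 62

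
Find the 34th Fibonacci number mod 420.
127

Matrix identity: Q^n = [[F_(n+1), F_n], [F_n, F_(n-1)]] with Q = [[1,1],[1,0]].
n = 34 = 100010₂. Square-and-multiply, entries mod 420:
Q^1 = [[1,1],[1,0]]
Q^2 = (Q^1)² = [[2,1],[1,1]]
Q^4 = (Q^2)² = [[5,3],[3,2]]
Q^8 = (Q^4)² = [[34,21],[21,13]]
Q^17 = (Q^8)²·Q = [[64,337],[337,147]]
Q^34 = (Q^17)² = [[65,127],[127,358]]
F_34 mod 420 = Q^34[0][1] = 127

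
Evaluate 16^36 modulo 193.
192

Repeated squaring. Binary of 36 = 100100.
16^1 ≡ 16 (mod 193); 16^2 ≡ 63 (mod 193); 16^4 ≡ 109 (mod 193); 16^8 ≡ 108 (mod 193); 16^16 ≡ 84 (mod 193); 16^32 ≡ 108 (mod 193)
16^36 = 16^4 × 16^32 ≡ 192 (mod 193)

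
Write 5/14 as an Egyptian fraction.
1/3 + 1/42

Greedy algorithm:
5/14: ceiling(14/5) = 3, use 1/3
1/42: ceiling(42/1) = 42, use 1/42
Result: 5/14 = 1/3 + 1/42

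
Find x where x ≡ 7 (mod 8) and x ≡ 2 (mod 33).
167

Using Chinese Remainder Theorem:
M = 8 × 33 = 264
M1 = 33, M2 = 8
y1 = 33^(-1) mod 8 = 1
y2 = 8^(-1) mod 33 = 29
x = (7×33×1 + 2×8×29) mod 264 = 167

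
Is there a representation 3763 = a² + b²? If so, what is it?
Not possible

Factorization: 3763 = 53 × 71
By Fermat: n is sum of two squares iff every prime p ≡ 3 (mod 4) appears to even power.
Prime(s) ≡ 3 (mod 4) with odd exponent: [(71, 1)]
Therefore 3763 cannot be expressed as a² + b².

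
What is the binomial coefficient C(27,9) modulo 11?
0

Using Lucas' theorem:
Write n=27 and k=9 in base 11:
n in base 11: [2, 5]
k in base 11: [0, 9]
C(27,9) mod 11 = ∏ C(n_i, k_i) mod 11
Digit binomials (mod 11): C(2,0) = 1; C(5,9) = 0 (k_i > n_i)
Product: 1 × 0 = 0 ≡ 0 (mod 11)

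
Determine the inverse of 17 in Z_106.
25

gcd(17, 106) = 1, so the inverse exists.
Extended Euclidean algorithm on (106, 17):
106 = 6 × 17 + 4  ⟹  4 = (1)·106 + (-6)·17
17 = 4 × 4 + 1  ⟹  1 = (-4)·106 + (25)·17
So (25)·17 ≡ 1 (mod 106), i.e. 17^(-1) ≡ 25 (mod 106).
Check: 17 × 25 = 425 ≡ 1 (mod 106)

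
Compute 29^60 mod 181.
1

Repeated squaring. Binary of 60 = 111100.
29^1 ≡ 29 (mod 181); 29^2 ≡ 117 (mod 181); 29^4 ≡ 114 (mod 181); 29^8 ≡ 145 (mod 181); 29^16 ≡ 29 (mod 181); 29^32 ≡ 117 (mod 181)
29^60 = 29^4 × 29^8 × 29^16 × 29^32 ≡ 1 (mod 181)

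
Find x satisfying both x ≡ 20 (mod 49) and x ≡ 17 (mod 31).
265

Using Chinese Remainder Theorem:
M = 49 × 31 = 1519
M1 = 31, M2 = 49
y1 = 31^(-1) mod 49 = 19
y2 = 49^(-1) mod 31 = 19
x = (20×31×19 + 17×49×19) mod 1519 = 265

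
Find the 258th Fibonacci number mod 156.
112

Matrix identity: Q^n = [[F_(n+1), F_n], [F_n, F_(n-1)]] with Q = [[1,1],[1,0]].
n = 258 = 100000010₂. Square-and-multiply, entries mod 156:
Q^1 = [[1,1],[1,0]]
Q^2 = (Q^1)² = [[2,1],[1,1]]
Q^4 = (Q^2)² = [[5,3],[3,2]]
Q^8 = (Q^4)² = [[34,21],[21,13]]
Q^16 = (Q^8)² = [[37,51],[51,142]]
Q^32 = (Q^16)² = [[70,81],[81,145]]
Q^64 = (Q^32)² = [[73,99],[99,130]]
Q^129 = (Q^64)²·Q = [[127,154],[154,129]]
Q^258 = (Q^129)² = [[65,112],[112,109]]
F_258 mod 156 = Q^258[0][1] = 112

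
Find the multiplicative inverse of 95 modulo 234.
101

gcd(95, 234) = 1, so the inverse exists.
Extended Euclidean algorithm on (234, 95):
234 = 2 × 95 + 44  ⟹  44 = (1)·234 + (-2)·95
95 = 2 × 44 + 7  ⟹  7 = (-2)·234 + (5)·95
44 = 6 × 7 + 2  ⟹  2 = (13)·234 + (-32)·95
7 = 3 × 2 + 1  ⟹  1 = (-41)·234 + (101)·95
So (101)·95 ≡ 1 (mod 234), i.e. 95^(-1) ≡ 101 (mod 234).
Check: 95 × 101 = 9595 ≡ 1 (mod 234)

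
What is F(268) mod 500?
291

Matrix identity: Q^n = [[F_(n+1), F_n], [F_n, F_(n-1)]] with Q = [[1,1],[1,0]].
n = 268 = 100001100₂. Square-and-multiply, entries mod 500:
Q^1 = [[1,1],[1,0]]
Q^2 = (Q^1)² = [[2,1],[1,1]]
Q^4 = (Q^2)² = [[5,3],[3,2]]
Q^8 = (Q^4)² = [[34,21],[21,13]]
Q^16 = (Q^8)² = [[97,487],[487,110]]
Q^33 = (Q^16)²·Q = [[387,78],[78,309]]
Q^67 = (Q^33)²·Q = [[141,353],[353,288]]
Q^134 = (Q^67)² = [[490,437],[437,53]]
Q^268 = (Q^134)² = [[69,291],[291,278]]
F_268 mod 500 = Q^268[0][1] = 291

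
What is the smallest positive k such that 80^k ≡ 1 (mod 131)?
13

131 is prime, so ord(80) divides φ(131) = 130.
Divisors of 130: 1, 2, 5, 10, 13, 26, 65, 130.
Repeated squaring: 80^1 ≡ 80, 80^2 ≡ 112, 80^4 ≡ 99, 80^8 ≡ 107, 80^16 ≡ 52, 80^32 ≡ 84, 80^64 ≡ 113, 80^128 ≡ 62 (mod 131).
Test 80^d mod 131 for each divisor d in increasing order:
80^1 ≡ 80
80^2 ≡ 112
80^5 = 80^4·80^1 ≡ 60
80^10 = 80^8·80^2 ≡ 63
80^13 = 80^8·80^4·80^1 ≡ 1  ← first divisor giving 1
The order is 13.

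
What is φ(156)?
48

156 = 2^2 × 3 × 13
φ(n) = n × ∏(1 - 1/p) for each prime p dividing n
φ(156) = 156 × (1 - 1/2) × (1 - 1/3) × (1 - 1/13) = 48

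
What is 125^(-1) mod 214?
113

gcd(125, 214) = 1, so the inverse exists.
Extended Euclidean algorithm on (214, 125):
214 = 1 × 125 + 89  ⟹  89 = (1)·214 + (-1)·125
125 = 1 × 89 + 36  ⟹  36 = (-1)·214 + (2)·125
89 = 2 × 36 + 17  ⟹  17 = (3)·214 + (-5)·125
36 = 2 × 17 + 2  ⟹  2 = (-7)·214 + (12)·125
17 = 8 × 2 + 1  ⟹  1 = (59)·214 + (-101)·125
So (-101)·125 ≡ 1 (mod 214), i.e. 125^(-1) ≡ -101 ≡ 113 (mod 214).
Check: 125 × 113 = 14125 ≡ 1 (mod 214)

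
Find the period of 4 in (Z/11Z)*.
5

11 is prime, so ord(4) divides φ(11) = 10.
Divisors of 10: 1, 2, 5, 10.
Repeated squaring: 4^1 ≡ 4, 4^2 ≡ 5, 4^4 ≡ 3, 4^8 ≡ 9 (mod 11).
Test 4^d mod 11 for each divisor d in increasing order:
4^1 ≡ 4
4^2 ≡ 5
4^5 = 4^4·4^1 ≡ 1  ← first divisor giving 1
The order is 5.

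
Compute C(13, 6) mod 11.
0

Using Lucas' theorem:
Write n=13 and k=6 in base 11:
n in base 11: [1, 2]
k in base 11: [0, 6]
C(13,6) mod 11 = ∏ C(n_i, k_i) mod 11
Digit binomials (mod 11): C(1,0) = 1; C(2,6) = 0 (k_i > n_i)
Product: 1 × 0 = 0 ≡ 0 (mod 11)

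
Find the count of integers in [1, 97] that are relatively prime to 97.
96

97 = 97
φ(n) = n × ∏(1 - 1/p) for each prime p dividing n
φ(97) = 97 × (1 - 1/97) = 96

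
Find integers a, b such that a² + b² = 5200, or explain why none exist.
4² + 72² (a=4, b=72)

Factorization: 5200 = 2^4 × 5^2 × 13
By Fermat: n is sum of two squares iff every prime p ≡ 3 (mod 4) appears to even power.
All primes ≡ 3 (mod 4) appear to even power.
Search a = 0, 1, 2, … for 5200 - a² a perfect square: first hit at a = 4: 5200 - 16 = 5184 = 72².
5200 = 4² + 72² = 16 + 5184 ✓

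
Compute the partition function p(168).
228204732751

p(n) counts ways to write n as a sum of positive integers (order ignored).
Euler's pentagonal recurrence: p(k) = p(k-1) + p(k-2) - p(k-5) - p(k-7) + p(k-12) + p(k-15) - ... (offsets j(3j∓1)/2, signs ++--, p(0)=1, p(<0)=0).
DP table for k = 0..167: p(0)=1, p(1)=1, p(2)=2, p(3)=3, p(4)=5, p(5)=7, p(6)=11, p(7)=15, p(8)=22, p(9)=30, p(10)=42, p(11)=56, p(12)=77, p(13)=101, p(14)=135, p(15)=176, p(16)=231, p(17)=297, p(18)=385, p(19)=490, p(20)=627, p(21)=792, p(22)=1002, p(23)=1255, p(24)=1575, p(25)=1958, p(26)=2436, p(27)=3010, p(28)=3718, p(29)=4565, p(30)=5604, p(31)=6842, p(32)=8349, p(33)=10143, p(34)=12310, p(35)=14883, p(36)=17977, p(37)=21637, p(38)=26015, p(39)=31185, p(40)=37338, p(41)=44583, p(42)=53174, p(43)=63261, p(44)=75175, p(45)=89134, p(46)=105558, p(47)=124754, p(48)=147273, p(49)=173525, p(50)=204226, p(51)=239943, p(52)=281589, p(53)=329931, p(54)=386155, p(55)=451276, p(56)=526823, p(57)=614154, p(58)=715220, p(59)=831820, p(60)=966467, p(61)=1121505, p(62)=1300156, p(63)=1505499, p(64)=1741630, p(65)=2012558, p(66)=2323520, p(67)=2679689, p(68)=3087735, p(69)=3554345, p(70)=4087968, p(71)=4697205, p(72)=5392783, p(73)=6185689, p(74)=7089500, p(75)=8118264, p(76)=9289091, p(77)=10619863, p(78)=12132164, p(79)=13848650, p(80)=15796476, p(81)=18004327, p(82)=20506255, p(83)=23338469, p(84)=26543660, p(85)=30167357, p(86)=34262962, p(87)=38887673, p(88)=44108109, p(89)=49995925, p(90)=56634173, p(91)=64112359, p(92)=72533807, p(93)=82010177, p(94)=92669720, p(95)=104651419, p(96)=118114304, p(97)=133230930, p(98)=150198136, p(99)=169229875, p(100)=190569292, p(101)=214481126, p(102)=241265379, p(103)=271248950, p(104)=304801365, p(105)=342325709, p(106)=384276336, p(107)=431149389, p(108)=483502844, p(109)=541946240, p(110)=607163746, p(111)=679903203, p(112)=761002156, p(113)=851376628, p(114)=952050665, p(115)=1064144451, p(116)=1188908248, p(117)=1327710076, p(118)=1482074143, p(119)=1653668665, p(120)=1844349560, p(121)=2056148051, p(122)=2291320912, p(123)=2552338241, p(124)=2841940500, p(125)=3163127352, p(126)=3519222692, p(127)=3913864295, p(128)=4351078600, p(129)=4835271870, p(130)=5371315400, p(131)=5964539504, p(132)=6620830889, p(133)=7346629512, p(134)=8149040695, p(135)=9035836076, p(136)=10015581680, p(137)=11097645016, p(138)=12292341831, p(139)=13610949895, p(140)=15065878135, p(141)=16670689208, p(142)=18440293320, p(143)=20390982757, p(144)=22540654445, p(145)=24908858009, p(146)=27517052599, p(147)=30388671978, p(148)=33549419497, p(149)=37027355200, p(150)=40853235313, p(151)=45060624582, p(152)=49686288421, p(153)=54770336324, p(154)=60356673280, p(155)=66493182097, p(156)=73232243759, p(157)=80630964769, p(158)=88751778802, p(159)=97662728555, p(160)=107438159466, p(161)=118159068427, p(162)=129913904637, p(163)=142798995930, p(164)=156919475295, p(165)=172389800255, p(166)=189334822579, p(167)=207890420102.
Final step: p(168) = p(167) + p(166) - p(163) - p(161) + p(156) + p(153) - p(146) - p(142) + p(133) + p(128) - p(117) - p(111) + p(98) + p(91) - p(76) - p(68) + p(51) + p(42) - p(23) - p(13)
= 207890420102 + 189334822579 - 142798995930 - 118159068427 + 73232243759 + 54770336324 - 27517052599 - 18440293320 + 7346629512 + 4351078600 - 1327710076 - 679903203 + 150198136 + 64112359 - 9289091 - 3087735 + 239943 + 53174 - 1255 - 101
= 228204732751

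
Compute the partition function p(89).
49995925

p(n) counts ways to write n as a sum of positive integers (order ignored).
Euler's pentagonal recurrence: p(k) = p(k-1) + p(k-2) - p(k-5) - p(k-7) + p(k-12) + p(k-15) - ... (offsets j(3j∓1)/2, signs ++--, p(0)=1, p(<0)=0).
DP table for k = 0..88: p(0)=1, p(1)=1, p(2)=2, p(3)=3, p(4)=5, p(5)=7, p(6)=11, p(7)=15, p(8)=22, p(9)=30, p(10)=42, p(11)=56, p(12)=77, p(13)=101, p(14)=135, p(15)=176, p(16)=231, p(17)=297, p(18)=385, p(19)=490, p(20)=627, p(21)=792, p(22)=1002, p(23)=1255, p(24)=1575, p(25)=1958, p(26)=2436, p(27)=3010, p(28)=3718, p(29)=4565, p(30)=5604, p(31)=6842, p(32)=8349, p(33)=10143, p(34)=12310, p(35)=14883, p(36)=17977, p(37)=21637, p(38)=26015, p(39)=31185, p(40)=37338, p(41)=44583, p(42)=53174, p(43)=63261, p(44)=75175, p(45)=89134, p(46)=105558, p(47)=124754, p(48)=147273, p(49)=173525, p(50)=204226, p(51)=239943, p(52)=281589, p(53)=329931, p(54)=386155, p(55)=451276, p(56)=526823, p(57)=614154, p(58)=715220, p(59)=831820, p(60)=966467, p(61)=1121505, p(62)=1300156, p(63)=1505499, p(64)=1741630, p(65)=2012558, p(66)=2323520, p(67)=2679689, p(68)=3087735, p(69)=3554345, p(70)=4087968, p(71)=4697205, p(72)=5392783, p(73)=6185689, p(74)=7089500, p(75)=8118264, p(76)=9289091, p(77)=10619863, p(78)=12132164, p(79)=13848650, p(80)=15796476, p(81)=18004327, p(82)=20506255, p(83)=23338469, p(84)=26543660, p(85)=30167357, p(86)=34262962, p(87)=38887673, p(88)=44108109.
Final step: p(89) = p(88) + p(87) - p(84) - p(82) + p(77) + p(74) - p(67) - p(63) + p(54) + p(49) - p(38) - p(32) + p(19) + p(12)
= 44108109 + 38887673 - 26543660 - 20506255 + 10619863 + 7089500 - 2679689 - 1505499 + 386155 + 173525 - 26015 - 8349 + 490 + 77
= 49995925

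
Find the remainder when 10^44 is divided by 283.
174

Repeated squaring. Binary of 44 = 101100.
10^1 ≡ 10 (mod 283); 10^2 ≡ 100 (mod 283); 10^4 ≡ 95 (mod 283); 10^8 ≡ 252 (mod 283); 10^16 ≡ 112 (mod 283); 10^32 ≡ 92 (mod 283)
10^44 = 10^4 × 10^8 × 10^32 ≡ 174 (mod 283)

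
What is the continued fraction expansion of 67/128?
[0; 1, 1, 10, 6]

Euclidean algorithm steps:
67 = 0 × 128 + 67
128 = 1 × 67 + 61
67 = 1 × 61 + 6
61 = 10 × 6 + 1
6 = 6 × 1 + 0
Continued fraction: [0; 1, 1, 10, 6]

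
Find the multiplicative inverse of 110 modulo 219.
2

gcd(110, 219) = 1, so the inverse exists.
Extended Euclidean algorithm on (219, 110):
219 = 1 × 110 + 109  ⟹  109 = (1)·219 + (-1)·110
110 = 1 × 109 + 1  ⟹  1 = (-1)·219 + (2)·110
So (2)·110 ≡ 1 (mod 219), i.e. 110^(-1) ≡ 2 (mod 219).
Check: 110 × 2 = 220 ≡ 1 (mod 219)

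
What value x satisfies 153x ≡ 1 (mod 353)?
30

gcd(153, 353) = 1, so the inverse exists.
Extended Euclidean algorithm on (353, 153):
353 = 2 × 153 + 47  ⟹  47 = (1)·353 + (-2)·153
153 = 3 × 47 + 12  ⟹  12 = (-3)·353 + (7)·153
47 = 3 × 12 + 11  ⟹  11 = (10)·353 + (-23)·153
12 = 1 × 11 + 1  ⟹  1 = (-13)·353 + (30)·153
So (30)·153 ≡ 1 (mod 353), i.e. 153^(-1) ≡ 30 (mod 353).
Check: 153 × 30 = 4590 ≡ 1 (mod 353)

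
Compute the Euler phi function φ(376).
184

376 = 2^3 × 47
φ(n) = n × ∏(1 - 1/p) for each prime p dividing n
φ(376) = 376 × (1 - 1/2) × (1 - 1/47) = 184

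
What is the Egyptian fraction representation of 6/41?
1/7 + 1/287

Greedy algorithm:
6/41: ceiling(41/6) = 7, use 1/7
1/287: ceiling(287/1) = 287, use 1/287
Result: 6/41 = 1/7 + 1/287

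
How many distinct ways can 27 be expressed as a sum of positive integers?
3010

p(n) counts ways to write n as a sum of positive integers (order ignored).
Euler's pentagonal recurrence: p(k) = p(k-1) + p(k-2) - p(k-5) - p(k-7) + p(k-12) + p(k-15) - ... (offsets j(3j∓1)/2, signs ++--, p(0)=1, p(<0)=0).
DP table for k = 0..26: p(0)=1, p(1)=1, p(2)=2, p(3)=3, p(4)=5, p(5)=7, p(6)=11, p(7)=15, p(8)=22, p(9)=30, p(10)=42, p(11)=56, p(12)=77, p(13)=101, p(14)=135, p(15)=176, p(16)=231, p(17)=297, p(18)=385, p(19)=490, p(20)=627, p(21)=792, p(22)=1002, p(23)=1255, p(24)=1575, p(25)=1958, p(26)=2436.
Final step: p(27) = p(26) + p(25) - p(22) - p(20) + p(15) + p(12) - p(5) - p(1)
= 2436 + 1958 - 1002 - 627 + 176 + 77 - 7 - 1
= 3010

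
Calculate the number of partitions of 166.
189334822579

p(n) counts ways to write n as a sum of positive integers (order ignored).
Euler's pentagonal recurrence: p(k) = p(k-1) + p(k-2) - p(k-5) - p(k-7) + p(k-12) + p(k-15) - ... (offsets j(3j∓1)/2, signs ++--, p(0)=1, p(<0)=0).
DP table for k = 0..165: p(0)=1, p(1)=1, p(2)=2, p(3)=3, p(4)=5, p(5)=7, p(6)=11, p(7)=15, p(8)=22, p(9)=30, p(10)=42, p(11)=56, p(12)=77, p(13)=101, p(14)=135, p(15)=176, p(16)=231, p(17)=297, p(18)=385, p(19)=490, p(20)=627, p(21)=792, p(22)=1002, p(23)=1255, p(24)=1575, p(25)=1958, p(26)=2436, p(27)=3010, p(28)=3718, p(29)=4565, p(30)=5604, p(31)=6842, p(32)=8349, p(33)=10143, p(34)=12310, p(35)=14883, p(36)=17977, p(37)=21637, p(38)=26015, p(39)=31185, p(40)=37338, p(41)=44583, p(42)=53174, p(43)=63261, p(44)=75175, p(45)=89134, p(46)=105558, p(47)=124754, p(48)=147273, p(49)=173525, p(50)=204226, p(51)=239943, p(52)=281589, p(53)=329931, p(54)=386155, p(55)=451276, p(56)=526823, p(57)=614154, p(58)=715220, p(59)=831820, p(60)=966467, p(61)=1121505, p(62)=1300156, p(63)=1505499, p(64)=1741630, p(65)=2012558, p(66)=2323520, p(67)=2679689, p(68)=3087735, p(69)=3554345, p(70)=4087968, p(71)=4697205, p(72)=5392783, p(73)=6185689, p(74)=7089500, p(75)=8118264, p(76)=9289091, p(77)=10619863, p(78)=12132164, p(79)=13848650, p(80)=15796476, p(81)=18004327, p(82)=20506255, p(83)=23338469, p(84)=26543660, p(85)=30167357, p(86)=34262962, p(87)=38887673, p(88)=44108109, p(89)=49995925, p(90)=56634173, p(91)=64112359, p(92)=72533807, p(93)=82010177, p(94)=92669720, p(95)=104651419, p(96)=118114304, p(97)=133230930, p(98)=150198136, p(99)=169229875, p(100)=190569292, p(101)=214481126, p(102)=241265379, p(103)=271248950, p(104)=304801365, p(105)=342325709, p(106)=384276336, p(107)=431149389, p(108)=483502844, p(109)=541946240, p(110)=607163746, p(111)=679903203, p(112)=761002156, p(113)=851376628, p(114)=952050665, p(115)=1064144451, p(116)=1188908248, p(117)=1327710076, p(118)=1482074143, p(119)=1653668665, p(120)=1844349560, p(121)=2056148051, p(122)=2291320912, p(123)=2552338241, p(124)=2841940500, p(125)=3163127352, p(126)=3519222692, p(127)=3913864295, p(128)=4351078600, p(129)=4835271870, p(130)=5371315400, p(131)=5964539504, p(132)=6620830889, p(133)=7346629512, p(134)=8149040695, p(135)=9035836076, p(136)=10015581680, p(137)=11097645016, p(138)=12292341831, p(139)=13610949895, p(140)=15065878135, p(141)=16670689208, p(142)=18440293320, p(143)=20390982757, p(144)=22540654445, p(145)=24908858009, p(146)=27517052599, p(147)=30388671978, p(148)=33549419497, p(149)=37027355200, p(150)=40853235313, p(151)=45060624582, p(152)=49686288421, p(153)=54770336324, p(154)=60356673280, p(155)=66493182097, p(156)=73232243759, p(157)=80630964769, p(158)=88751778802, p(159)=97662728555, p(160)=107438159466, p(161)=118159068427, p(162)=129913904637, p(163)=142798995930, p(164)=156919475295, p(165)=172389800255.
Final step: p(166) = p(165) + p(164) - p(161) - p(159) + p(154) + p(151) - p(144) - p(140) + p(131) + p(126) - p(115) - p(109) + p(96) + p(89) - p(74) - p(66) + p(49) + p(40) - p(21) - p(11)
= 172389800255 + 156919475295 - 118159068427 - 97662728555 + 60356673280 + 45060624582 - 22540654445 - 15065878135 + 5964539504 + 3519222692 - 1064144451 - 541946240 + 118114304 + 49995925 - 7089500 - 2323520 + 173525 + 37338 - 792 - 56
= 189334822579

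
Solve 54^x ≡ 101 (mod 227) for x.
66

Baby-step giant-step with step n = ⌈√227⌉ = 16.
Baby steps 54^j mod 227 (j:value) for j=0..15: 0:1, 1:54, 2:192, 3:153, 4:90, 5:93, 6:28, 7:150, 8:155, 9:198, 10:23, 11:107, 12:103, 13:114, 14:27, 15:96.
Giant-step multiplier: 54^(-16) ≡ 54^(226-16) = 54^210 ≡ 92 (mod 227).
Giant steps γ_i = 101·92^i mod 227: γ_0=101, γ_1=212, γ_2=209, γ_3=160, γ_4=192 (in table at j=2).
x = i·n + j = 4·16 + 2 = 66.
Check: 54^66 ≡ 101 (mod 227).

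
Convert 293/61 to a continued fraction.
[4; 1, 4, 12]

Euclidean algorithm steps:
293 = 4 × 61 + 49
61 = 1 × 49 + 12
49 = 4 × 12 + 1
12 = 12 × 1 + 0
Continued fraction: [4; 1, 4, 12]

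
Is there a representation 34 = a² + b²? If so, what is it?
3² + 5² (a=3, b=5)

Factorization: 34 = 2 × 17
By Fermat: n is sum of two squares iff every prime p ≡ 3 (mod 4) appears to even power.
All primes ≡ 3 (mod 4) appear to even power.
Search a = 0, 1, 2, … for 34 - a² a perfect square: first hit at a = 3: 34 - 9 = 25 = 5².
34 = 3² + 5² = 9 + 25 ✓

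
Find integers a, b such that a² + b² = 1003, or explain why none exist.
Not possible

Factorization: 1003 = 17 × 59
By Fermat: n is sum of two squares iff every prime p ≡ 3 (mod 4) appears to even power.
Prime(s) ≡ 3 (mod 4) with odd exponent: [(59, 1)]
Therefore 1003 cannot be expressed as a² + b².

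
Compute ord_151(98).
25

151 is prime, so ord(98) divides φ(151) = 150.
Divisors of 150: 1, 2, 3, 5, 6, 10, 15, 25, 30, 50, 75, 150.
Repeated squaring: 98^1 ≡ 98, 98^2 ≡ 91, 98^4 ≡ 127, 98^8 ≡ 123, 98^16 ≡ 29, 98^32 ≡ 86, 98^64 ≡ 148, 98^128 ≡ 9 (mod 151).
Test 98^d mod 151 for each divisor d in increasing order:
98^1 ≡ 98
98^2 ≡ 91
98^3 = 98^2·98^1 ≡ 9
98^5 = 98^4·98^1 ≡ 64
98^6 = 98^4·98^2 ≡ 81
98^10 = 98^8·98^2 ≡ 19
98^15 = 98^8·98^4·98^2·98^1 ≡ 8
98^25 = 98^16·98^8·98^1 ≡ 1  ← first divisor giving 1
The order is 25.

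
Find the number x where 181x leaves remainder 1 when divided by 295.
251

gcd(181, 295) = 1, so the inverse exists.
Extended Euclidean algorithm on (295, 181):
295 = 1 × 181 + 114  ⟹  114 = (1)·295 + (-1)·181
181 = 1 × 114 + 67  ⟹  67 = (-1)·295 + (2)·181
114 = 1 × 67 + 47  ⟹  47 = (2)·295 + (-3)·181
67 = 1 × 47 + 20  ⟹  20 = (-3)·295 + (5)·181
47 = 2 × 20 + 7  ⟹  7 = (8)·295 + (-13)·181
20 = 2 × 7 + 6  ⟹  6 = (-19)·295 + (31)·181
7 = 1 × 6 + 1  ⟹  1 = (27)·295 + (-44)·181
So (-44)·181 ≡ 1 (mod 295), i.e. 181^(-1) ≡ -44 ≡ 251 (mod 295).
Check: 181 × 251 = 45431 ≡ 1 (mod 295)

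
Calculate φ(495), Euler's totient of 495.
240

495 = 3^2 × 5 × 11
φ(n) = n × ∏(1 - 1/p) for each prime p dividing n
φ(495) = 495 × (1 - 1/3) × (1 - 1/5) × (1 - 1/11) = 240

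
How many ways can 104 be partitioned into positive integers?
304801365

p(n) counts ways to write n as a sum of positive integers (order ignored).
Euler's pentagonal recurrence: p(k) = p(k-1) + p(k-2) - p(k-5) - p(k-7) + p(k-12) + p(k-15) - ... (offsets j(3j∓1)/2, signs ++--, p(0)=1, p(<0)=0).
DP table for k = 0..103: p(0)=1, p(1)=1, p(2)=2, p(3)=3, p(4)=5, p(5)=7, p(6)=11, p(7)=15, p(8)=22, p(9)=30, p(10)=42, p(11)=56, p(12)=77, p(13)=101, p(14)=135, p(15)=176, p(16)=231, p(17)=297, p(18)=385, p(19)=490, p(20)=627, p(21)=792, p(22)=1002, p(23)=1255, p(24)=1575, p(25)=1958, p(26)=2436, p(27)=3010, p(28)=3718, p(29)=4565, p(30)=5604, p(31)=6842, p(32)=8349, p(33)=10143, p(34)=12310, p(35)=14883, p(36)=17977, p(37)=21637, p(38)=26015, p(39)=31185, p(40)=37338, p(41)=44583, p(42)=53174, p(43)=63261, p(44)=75175, p(45)=89134, p(46)=105558, p(47)=124754, p(48)=147273, p(49)=173525, p(50)=204226, p(51)=239943, p(52)=281589, p(53)=329931, p(54)=386155, p(55)=451276, p(56)=526823, p(57)=614154, p(58)=715220, p(59)=831820, p(60)=966467, p(61)=1121505, p(62)=1300156, p(63)=1505499, p(64)=1741630, p(65)=2012558, p(66)=2323520, p(67)=2679689, p(68)=3087735, p(69)=3554345, p(70)=4087968, p(71)=4697205, p(72)=5392783, p(73)=6185689, p(74)=7089500, p(75)=8118264, p(76)=9289091, p(77)=10619863, p(78)=12132164, p(79)=13848650, p(80)=15796476, p(81)=18004327, p(82)=20506255, p(83)=23338469, p(84)=26543660, p(85)=30167357, p(86)=34262962, p(87)=38887673, p(88)=44108109, p(89)=49995925, p(90)=56634173, p(91)=64112359, p(92)=72533807, p(93)=82010177, p(94)=92669720, p(95)=104651419, p(96)=118114304, p(97)=133230930, p(98)=150198136, p(99)=169229875, p(100)=190569292, p(101)=214481126, p(102)=241265379, p(103)=271248950.
Final step: p(104) = p(103) + p(102) - p(99) - p(97) + p(92) + p(89) - p(82) - p(78) + p(69) + p(64) - p(53) - p(47) + p(34) + p(27) - p(12) - p(4)
= 271248950 + 241265379 - 169229875 - 133230930 + 72533807 + 49995925 - 20506255 - 12132164 + 3554345 + 1741630 - 329931 - 124754 + 12310 + 3010 - 77 - 5
= 304801365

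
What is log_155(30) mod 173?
131

Baby-step giant-step with step n = ⌈√173⌉ = 14.
Baby steps 155^j mod 173 (j:value) for j=0..13: 0:1, 1:155, 2:151, 3:50, 4:138, 5:111, 6:78, 7:153, 8:14, 9:94, 10:38, 11:8, 12:29, 13:170.
Giant-step multiplier: 155^(-14) ≡ 155^(172-14) = 155^158 ≡ 157 (mod 173).
Giant steps γ_i = 30·157^i mod 173: γ_0=30, γ_1=39, γ_2=68, γ_3=123, γ_4=108, γ_5=2, γ_6=141, γ_7=166, γ_8=112, γ_9=111 (in table at j=5).
x = i·n + j = 9·14 + 5 = 131.
Check: 155^131 ≡ 30 (mod 173).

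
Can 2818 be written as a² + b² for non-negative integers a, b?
3² + 53² (a=3, b=53)

Factorization: 2818 = 2 × 1409
By Fermat: n is sum of two squares iff every prime p ≡ 3 (mod 4) appears to even power.
All primes ≡ 3 (mod 4) appear to even power.
Search a = 0, 1, 2, … for 2818 - a² a perfect square: first hit at a = 3: 2818 - 9 = 2809 = 53².
2818 = 3² + 53² = 9 + 2809 ✓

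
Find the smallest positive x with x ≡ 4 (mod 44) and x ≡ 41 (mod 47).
840

Using Chinese Remainder Theorem:
M = 44 × 47 = 2068
M1 = 47, M2 = 44
y1 = 47^(-1) mod 44 = 15
y2 = 44^(-1) mod 47 = 31
x = (4×47×15 + 41×44×31) mod 2068 = 840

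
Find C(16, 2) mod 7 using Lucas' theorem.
1

Using Lucas' theorem:
Write n=16 and k=2 in base 7:
n in base 7: [2, 2]
k in base 7: [0, 2]
C(16,2) mod 7 = ∏ C(n_i, k_i) mod 7
Digit binomials (mod 7): C(2,0) = 1; C(2,2) = 1
Product: 1 × 1 = 1 ≡ 1 (mod 7)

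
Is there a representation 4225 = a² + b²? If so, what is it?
0² + 65² (a=0, b=65)

Factorization: 4225 = 5^2 × 13^2
By Fermat: n is sum of two squares iff every prime p ≡ 3 (mod 4) appears to even power.
All primes ≡ 3 (mod 4) appear to even power.
Search a = 0, 1, 2, … for 4225 - a² a perfect square: first hit at a = 0: 4225 - 0 = 4225 = 65².
4225 = 0² + 65² = 0 + 4225 ✓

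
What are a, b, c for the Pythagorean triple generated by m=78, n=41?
(4403, 6396, 7765)

Euclid's formula: a = m² - n², b = 2mn, c = m² + n²
m = 78, n = 41
a = 78² - 41² = 6084 - 1681 = 4403
b = 2 × 78 × 41 = 6396
c = 78² + 41² = 6084 + 1681 = 7765
Verification: 4403² + 6396² = 19386409 + 40908816 = 60295225 = 7765² ✓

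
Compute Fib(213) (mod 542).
416

Matrix identity: Q^n = [[F_(n+1), F_n], [F_n, F_(n-1)]] with Q = [[1,1],[1,0]].
n = 213 = 11010101₂. Square-and-multiply, entries mod 542:
Q^1 = [[1,1],[1,0]]
Q^3 = (Q^1)²·Q = [[3,2],[2,1]]
Q^6 = (Q^3)² = [[13,8],[8,5]]
Q^13 = (Q^6)²·Q = [[377,233],[233,144]]
Q^26 = (Q^13)² = [[214,527],[527,229]]
Q^53 = (Q^26)²·Q = [[352,493],[493,401]]
Q^106 = (Q^53)² = [[19,501],[501,60]]
Q^213 = (Q^106)²·Q = [[429,416],[416,13]]
F_213 mod 542 = Q^213[0][1] = 416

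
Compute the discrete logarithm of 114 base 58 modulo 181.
48

Baby-step giant-step with step n = ⌈√181⌉ = 14.
Baby steps 58^j mod 181 (j:value) for j=0..13: 0:1, 1:58, 2:106, 3:175, 4:14, 5:88, 6:36, 7:97, 8:15, 9:146, 10:142, 11:91, 12:29, 13:53.
Giant-step multiplier: 58^(-14) ≡ 58^(180-14) = 58^166 ≡ 60 (mod 181).
Giant steps γ_i = 114·60^i mod 181: γ_0=114, γ_1=143, γ_2=73, γ_3=36 (in table at j=6).
x = i·n + j = 3·14 + 6 = 48.
Check: 58^48 ≡ 114 (mod 181).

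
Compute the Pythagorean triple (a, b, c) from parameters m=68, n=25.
(3999, 3400, 5249)

Euclid's formula: a = m² - n², b = 2mn, c = m² + n²
m = 68, n = 25
a = 68² - 25² = 4624 - 625 = 3999
b = 2 × 68 × 25 = 3400
c = 68² + 25² = 4624 + 625 = 5249
Verification: 3999² + 3400² = 15992001 + 11560000 = 27552001 = 5249² ✓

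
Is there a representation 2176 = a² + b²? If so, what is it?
24² + 40² (a=24, b=40)

Factorization: 2176 = 2^7 × 17
By Fermat: n is sum of two squares iff every prime p ≡ 3 (mod 4) appears to even power.
All primes ≡ 3 (mod 4) appear to even power.
Search a = 0, 1, 2, … for 2176 - a² a perfect square: first hit at a = 24: 2176 - 576 = 1600 = 40².
2176 = 24² + 40² = 576 + 1600 ✓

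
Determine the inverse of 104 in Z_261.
128

gcd(104, 261) = 1, so the inverse exists.
Extended Euclidean algorithm on (261, 104):
261 = 2 × 104 + 53  ⟹  53 = (1)·261 + (-2)·104
104 = 1 × 53 + 51  ⟹  51 = (-1)·261 + (3)·104
53 = 1 × 51 + 2  ⟹  2 = (2)·261 + (-5)·104
51 = 25 × 2 + 1  ⟹  1 = (-51)·261 + (128)·104
So (128)·104 ≡ 1 (mod 261), i.e. 104^(-1) ≡ 128 (mod 261).
Check: 104 × 128 = 13312 ≡ 1 (mod 261)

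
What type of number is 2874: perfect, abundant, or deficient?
abundant

Proper divisors of 2874: sum = 1 + 2 + 3 + 6 + 479 + 958 + 1437 = 2886
Since 2886 > 2874, 2874 is abundant.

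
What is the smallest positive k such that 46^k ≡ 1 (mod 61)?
30

61 is prime, so ord(46) divides φ(61) = 60.
Divisors of 60: 1, 2, 3, 4, 5, 6, 10, 12, 15, 20, 30, 60.
Repeated squaring: 46^1 ≡ 46, 46^2 ≡ 42, 46^4 ≡ 56, 46^8 ≡ 25, 46^16 ≡ 15, 46^32 ≡ 42 (mod 61).
Test 46^d mod 61 for each divisor d in increasing order:
46^1 ≡ 46
46^2 ≡ 42
46^3 = 46^2·46^1 ≡ 41
46^4 ≡ 56
46^5 = 46^4·46^1 ≡ 14
46^6 = 46^4·46^2 ≡ 34
46^10 = 46^8·46^2 ≡ 13
46^12 = 46^8·46^4 ≡ 58
46^15 = 46^8·46^4·46^2·46^1 ≡ 60
46^20 = 46^16·46^4 ≡ 47
46^30 = 46^16·46^8·46^4·46^2 ≡ 1  ← first divisor giving 1
The order is 30.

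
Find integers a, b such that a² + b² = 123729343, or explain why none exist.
Not possible

Factorization: 123729343 = 101 × 107^3
By Fermat: n is sum of two squares iff every prime p ≡ 3 (mod 4) appears to even power.
Prime(s) ≡ 3 (mod 4) with odd exponent: [(107, 3)]
Therefore 123729343 cannot be expressed as a² + b².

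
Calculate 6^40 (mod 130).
126

Repeated squaring. Binary of 40 = 101000.
6^1 ≡ 6 (mod 130); 6^2 ≡ 36 (mod 130); 6^4 ≡ 126 (mod 130); 6^8 ≡ 16 (mod 130); 6^16 ≡ 126 (mod 130); 6^32 ≡ 16 (mod 130)
6^40 = 6^8 × 6^32 ≡ 126 (mod 130)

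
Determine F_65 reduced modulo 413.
190

Matrix identity: Q^n = [[F_(n+1), F_n], [F_n, F_(n-1)]] with Q = [[1,1],[1,0]].
n = 65 = 1000001₂. Square-and-multiply, entries mod 413:
Q^1 = [[1,1],[1,0]]
Q^2 = (Q^1)² = [[2,1],[1,1]]
Q^4 = (Q^2)² = [[5,3],[3,2]]
Q^8 = (Q^4)² = [[34,21],[21,13]]
Q^16 = (Q^8)² = [[358,161],[161,197]]
Q^32 = (Q^16)² = [[36,147],[147,302]]
Q^65 = (Q^32)²·Q = [[316,190],[190,126]]
F_65 mod 413 = Q^65[0][1] = 190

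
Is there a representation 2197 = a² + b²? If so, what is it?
9² + 46² (a=9, b=46)

Factorization: 2197 = 13^3
By Fermat: n is sum of two squares iff every prime p ≡ 3 (mod 4) appears to even power.
All primes ≡ 3 (mod 4) appear to even power.
Search a = 0, 1, 2, … for 2197 - a² a perfect square: first hit at a = 9: 2197 - 81 = 2116 = 46².
2197 = 9² + 46² = 81 + 2116 ✓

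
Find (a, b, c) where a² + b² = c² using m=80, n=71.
(1359, 11360, 11441)

Euclid's formula: a = m² - n², b = 2mn, c = m² + n²
m = 80, n = 71
a = 80² - 71² = 6400 - 5041 = 1359
b = 2 × 80 × 71 = 11360
c = 80² + 71² = 6400 + 5041 = 11441
Verification: 1359² + 11360² = 1846881 + 129049600 = 130896481 = 11441² ✓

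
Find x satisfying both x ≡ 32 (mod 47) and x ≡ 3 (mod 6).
267

Using Chinese Remainder Theorem:
M = 47 × 6 = 282
M1 = 6, M2 = 47
y1 = 6^(-1) mod 47 = 8
y2 = 47^(-1) mod 6 = 5
x = (32×6×8 + 3×47×5) mod 282 = 267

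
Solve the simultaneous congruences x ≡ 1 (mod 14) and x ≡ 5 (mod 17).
141

Using Chinese Remainder Theorem:
M = 14 × 17 = 238
M1 = 17, M2 = 14
y1 = 17^(-1) mod 14 = 5
y2 = 14^(-1) mod 17 = 11
x = (1×17×5 + 5×14×11) mod 238 = 141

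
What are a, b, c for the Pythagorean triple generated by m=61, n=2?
(3717, 244, 3725)

Euclid's formula: a = m² - n², b = 2mn, c = m² + n²
m = 61, n = 2
a = 61² - 2² = 3721 - 4 = 3717
b = 2 × 61 × 2 = 244
c = 61² + 2² = 3721 + 4 = 3725
Verification: 3717² + 244² = 13816089 + 59536 = 13875625 = 3725² ✓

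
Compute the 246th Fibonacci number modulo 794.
328

Matrix identity: Q^n = [[F_(n+1), F_n], [F_n, F_(n-1)]] with Q = [[1,1],[1,0]].
n = 246 = 11110110₂. Square-and-multiply, entries mod 794:
Q^1 = [[1,1],[1,0]]
Q^3 = (Q^1)²·Q = [[3,2],[2,1]]
Q^7 = (Q^3)²·Q = [[21,13],[13,8]]
Q^15 = (Q^7)²·Q = [[193,610],[610,377]]
Q^30 = (Q^15)² = [[439,722],[722,511]]
Q^61 = (Q^30)²·Q = [[83,199],[199,678]]
Q^123 = (Q^61)²·Q = [[223,438],[438,579]]
Q^246 = (Q^123)² = [[197,328],[328,663]]
F_246 mod 794 = Q^246[0][1] = 328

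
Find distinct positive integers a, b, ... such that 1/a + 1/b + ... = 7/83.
1/12 + 1/996

Greedy algorithm:
7/83: ceiling(83/7) = 12, use 1/12
1/996: ceiling(996/1) = 996, use 1/996
Result: 7/83 = 1/12 + 1/996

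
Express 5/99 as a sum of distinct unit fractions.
1/20 + 1/1980

Greedy algorithm:
5/99: ceiling(99/5) = 20, use 1/20
1/1980: ceiling(1980/1) = 1980, use 1/1980
Result: 5/99 = 1/20 + 1/1980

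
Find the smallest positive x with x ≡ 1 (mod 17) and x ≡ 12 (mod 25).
137

Using Chinese Remainder Theorem:
M = 17 × 25 = 425
M1 = 25, M2 = 17
y1 = 25^(-1) mod 17 = 15
y2 = 17^(-1) mod 25 = 3
x = (1×25×15 + 12×17×3) mod 425 = 137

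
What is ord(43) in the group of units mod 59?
58

59 is prime, so ord(43) divides φ(59) = 58.
Divisors of 58: 1, 2, 29, 58.
Repeated squaring: 43^1 ≡ 43, 43^2 ≡ 20, 43^4 ≡ 46, 43^8 ≡ 51, 43^16 ≡ 5, 43^32 ≡ 25 (mod 59).
Test 43^d mod 59 for each divisor d in increasing order:
43^1 ≡ 43
43^2 ≡ 20
43^29 = 43^16·43^8·43^4·43^1 ≡ 58
43^58 = 43^32·43^16·43^8·43^2 ≡ 1  ← first divisor giving 1
The order is 58.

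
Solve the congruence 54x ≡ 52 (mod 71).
x ≡ 22 (mod 71)

gcd(54, 71) = 1, which divides 52, so solutions exist.
Find 54^(-1) mod 71 by the extended Euclidean algorithm:
71 = 1 × 54 + 17  ⟹  17 = (1)·71 + (-1)·54
54 = 3 × 17 + 3  ⟹  3 = (-3)·71 + (4)·54
17 = 5 × 3 + 2  ⟹  2 = (16)·71 + (-21)·54
3 = 1 × 2 + 1  ⟹  1 = (-19)·71 + (25)·54
So (25)·54 ≡ 1 (mod 71), i.e. 54^(-1) ≡ 25 (mod 71).
x ≡ 25 × 52 = 1300 ≡ 22 (mod 71).
Check: 54 × 22 = 1188 ≡ 52 (mod 71).
Unique solution: x ≡ 22 (mod 71)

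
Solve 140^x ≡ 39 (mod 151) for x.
38

Baby-step giant-step with step n = ⌈√151⌉ = 13.
Baby steps 140^j mod 151 (j:value) for j=0..12: 0:1, 1:140, 2:121, 3:28, 4:145, 5:66, 6:29, 7:134, 8:36, 9:57, 10:128, 11:102, 12:86.
Giant-step multiplier: 140^(-13) ≡ 140^(150-13) = 140^137 ≡ 117 (mod 151).
Giant steps γ_i = 39·117^i mod 151: γ_0=39, γ_1=33, γ_2=86 (in table at j=12).
x = i·n + j = 2·13 + 12 = 38.
Check: 140^38 ≡ 39 (mod 151).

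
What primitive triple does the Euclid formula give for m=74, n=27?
(4747, 3996, 6205)

Euclid's formula: a = m² - n², b = 2mn, c = m² + n²
m = 74, n = 27
a = 74² - 27² = 5476 - 729 = 4747
b = 2 × 74 × 27 = 3996
c = 74² + 27² = 5476 + 729 = 6205
Verification: 4747² + 3996² = 22534009 + 15968016 = 38502025 = 6205² ✓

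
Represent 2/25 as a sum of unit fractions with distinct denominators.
1/13 + 1/325

Greedy algorithm:
2/25: ceiling(25/2) = 13, use 1/13
1/325: ceiling(325/1) = 325, use 1/325
Result: 2/25 = 1/13 + 1/325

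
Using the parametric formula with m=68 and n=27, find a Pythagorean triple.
(3895, 3672, 5353)

Euclid's formula: a = m² - n², b = 2mn, c = m² + n²
m = 68, n = 27
a = 68² - 27² = 4624 - 729 = 3895
b = 2 × 68 × 27 = 3672
c = 68² + 27² = 4624 + 729 = 5353
Verification: 3895² + 3672² = 15171025 + 13483584 = 28654609 = 5353² ✓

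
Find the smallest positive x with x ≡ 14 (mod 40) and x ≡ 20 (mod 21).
734

Using Chinese Remainder Theorem:
M = 40 × 21 = 840
M1 = 21, M2 = 40
y1 = 21^(-1) mod 40 = 21
y2 = 40^(-1) mod 21 = 10
x = (14×21×21 + 20×40×10) mod 840 = 734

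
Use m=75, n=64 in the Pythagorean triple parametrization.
(1529, 9600, 9721)

Euclid's formula: a = m² - n², b = 2mn, c = m² + n²
m = 75, n = 64
a = 75² - 64² = 5625 - 4096 = 1529
b = 2 × 75 × 64 = 9600
c = 75² + 64² = 5625 + 4096 = 9721
Verification: 1529² + 9600² = 2337841 + 92160000 = 94497841 = 9721² ✓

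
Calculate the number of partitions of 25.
1958

p(n) counts ways to write n as a sum of positive integers (order ignored).
Euler's pentagonal recurrence: p(k) = p(k-1) + p(k-2) - p(k-5) - p(k-7) + p(k-12) + p(k-15) - ... (offsets j(3j∓1)/2, signs ++--, p(0)=1, p(<0)=0).
DP table for k = 0..24: p(0)=1, p(1)=1, p(2)=2, p(3)=3, p(4)=5, p(5)=7, p(6)=11, p(7)=15, p(8)=22, p(9)=30, p(10)=42, p(11)=56, p(12)=77, p(13)=101, p(14)=135, p(15)=176, p(16)=231, p(17)=297, p(18)=385, p(19)=490, p(20)=627, p(21)=792, p(22)=1002, p(23)=1255, p(24)=1575.
Final step: p(25) = p(24) + p(23) - p(20) - p(18) + p(13) + p(10) - p(3)
= 1575 + 1255 - 627 - 385 + 101 + 42 - 3
= 1958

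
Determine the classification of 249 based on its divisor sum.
deficient

Proper divisors of 249: sum = 1 + 3 + 83 = 87
Since 87 < 249, 249 is deficient.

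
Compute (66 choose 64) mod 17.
3

Using Lucas' theorem:
Write n=66 and k=64 in base 17:
n in base 17: [3, 15]
k in base 17: [3, 13]
C(66,64) mod 17 = ∏ C(n_i, k_i) mod 17
Digit binomials (mod 17): C(3,3) = 1; C(15,13) = 105 ≡ 3
Product: 1 × 3 = 3 ≡ 3 (mod 17)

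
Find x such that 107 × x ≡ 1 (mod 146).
131

gcd(107, 146) = 1, so the inverse exists.
Extended Euclidean algorithm on (146, 107):
146 = 1 × 107 + 39  ⟹  39 = (1)·146 + (-1)·107
107 = 2 × 39 + 29  ⟹  29 = (-2)·146 + (3)·107
39 = 1 × 29 + 10  ⟹  10 = (3)·146 + (-4)·107
29 = 2 × 10 + 9  ⟹  9 = (-8)·146 + (11)·107
10 = 1 × 9 + 1  ⟹  1 = (11)·146 + (-15)·107
So (-15)·107 ≡ 1 (mod 146), i.e. 107^(-1) ≡ -15 ≡ 131 (mod 146).
Check: 107 × 131 = 14017 ≡ 1 (mod 146)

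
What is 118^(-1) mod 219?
13

gcd(118, 219) = 1, so the inverse exists.
Extended Euclidean algorithm on (219, 118):
219 = 1 × 118 + 101  ⟹  101 = (1)·219 + (-1)·118
118 = 1 × 101 + 17  ⟹  17 = (-1)·219 + (2)·118
101 = 5 × 17 + 16  ⟹  16 = (6)·219 + (-11)·118
17 = 1 × 16 + 1  ⟹  1 = (-7)·219 + (13)·118
So (13)·118 ≡ 1 (mod 219), i.e. 118^(-1) ≡ 13 (mod 219).
Check: 118 × 13 = 1534 ≡ 1 (mod 219)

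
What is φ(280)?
96

280 = 2^3 × 5 × 7
φ(n) = n × ∏(1 - 1/p) for each prime p dividing n
φ(280) = 280 × (1 - 1/2) × (1 - 1/5) × (1 - 1/7) = 96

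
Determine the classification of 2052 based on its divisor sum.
abundant

Proper divisors of 2052: sum = 1 + 2 + 3 + 4 + 6 + 9 + 12 + 18 + ... + 342 + 513 + 684 + 1026 (23 divisors) = 3548
Since 3548 > 2052, 2052 is abundant.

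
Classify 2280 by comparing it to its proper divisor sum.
abundant

Proper divisors of 2280: sum = 1 + 2 + 3 + 4 + 5 + 6 + 8 + 10 + ... + 456 + 570 + 760 + 1140 (31 divisors) = 4920
Since 4920 > 2280, 2280 is abundant.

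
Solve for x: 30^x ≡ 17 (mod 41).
31

Baby-step giant-step with step n = ⌈√41⌉ = 7.
Baby steps 30^j mod 41 (j:value) for j=0..6: 0:1, 1:30, 2:39, 3:22, 4:4, 5:38, 6:33.
Giant-step multiplier: 30^(-7) ≡ 30^(40-7) = 30^33 ≡ 7 (mod 41).
Giant steps γ_i = 17·7^i mod 41: γ_0=17, γ_1=37, γ_2=13, γ_3=9, γ_4=22 (in table at j=3).
x = i·n + j = 4·7 + 3 = 31.
Check: 30^31 ≡ 17 (mod 41).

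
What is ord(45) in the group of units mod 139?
23

139 is prime, so ord(45) divides φ(139) = 138.
Divisors of 138: 1, 2, 3, 6, 23, 46, 69, 138.
Repeated squaring: 45^1 ≡ 45, 45^2 ≡ 79, 45^4 ≡ 125, 45^8 ≡ 57, 45^16 ≡ 52, 45^32 ≡ 63, 45^64 ≡ 77, 45^128 ≡ 91 (mod 139).
Test 45^d mod 139 for each divisor d in increasing order:
45^1 ≡ 45
45^2 ≡ 79
45^3 = 45^2·45^1 ≡ 80
45^6 = 45^4·45^2 ≡ 6
45^23 = 45^16·45^4·45^2·45^1 ≡ 1  ← first divisor giving 1
The order is 23.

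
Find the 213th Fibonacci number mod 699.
5

Matrix identity: Q^n = [[F_(n+1), F_n], [F_n, F_(n-1)]] with Q = [[1,1],[1,0]].
n = 213 = 11010101₂. Square-and-multiply, entries mod 699:
Q^1 = [[1,1],[1,0]]
Q^3 = (Q^1)²·Q = [[3,2],[2,1]]
Q^6 = (Q^3)² = [[13,8],[8,5]]
Q^13 = (Q^6)²·Q = [[377,233],[233,144]]
Q^26 = (Q^13)² = [[698,466],[466,232]]
Q^53 = (Q^26)²·Q = [[467,467],[467,0]]
Q^106 = (Q^53)² = [[2,1],[1,1]]
Q^213 = (Q^106)²·Q = [[8,5],[5,3]]
F_213 mod 699 = Q^213[0][1] = 5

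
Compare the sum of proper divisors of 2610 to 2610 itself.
abundant

Proper divisors of 2610: sum = 1 + 2 + 3 + 5 + 6 + 9 + 10 + 15 + ... + 435 + 522 + 870 + 1305 (23 divisors) = 4410
Since 4410 > 2610, 2610 is abundant.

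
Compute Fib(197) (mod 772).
577

Matrix identity: Q^n = [[F_(n+1), F_n], [F_n, F_(n-1)]] with Q = [[1,1],[1,0]].
n = 197 = 11000101₂. Square-and-multiply, entries mod 772:
Q^1 = [[1,1],[1,0]]
Q^3 = (Q^1)²·Q = [[3,2],[2,1]]
Q^6 = (Q^3)² = [[13,8],[8,5]]
Q^12 = (Q^6)² = [[233,144],[144,89]]
Q^24 = (Q^12)² = [[141,48],[48,93]]
Q^49 = (Q^24)²·Q = [[221,569],[569,424]]
Q^98 = (Q^49)² = [[498,305],[305,193]]
Q^197 = (Q^98)²·Q = [[576,577],[577,771]]
F_197 mod 772 = Q^197[0][1] = 577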